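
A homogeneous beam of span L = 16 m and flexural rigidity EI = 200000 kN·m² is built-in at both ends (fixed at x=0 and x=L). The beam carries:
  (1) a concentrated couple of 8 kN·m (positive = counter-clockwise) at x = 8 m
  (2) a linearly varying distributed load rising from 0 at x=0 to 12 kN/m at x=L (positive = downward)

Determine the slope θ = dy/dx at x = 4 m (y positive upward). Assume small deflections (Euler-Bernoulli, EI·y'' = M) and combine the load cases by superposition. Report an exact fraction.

Load 1 — applied couple M₀=8 kN·m at a=8 m (b=L-a=8):
  θ_1 = (R_Ax²/2 - M_Ax)/EI  [x≤a] with R_A=3/4, M_A=2 = ((3/4)·4²/2 - 2·4)/200000 = -1/100000 rad
Load 2 — triangular load w₀=12 kN/m (0→w₀ over full span):
  θ_2 = -w₀(2x(L-x)(L-2x)(x+2L)+x²(L-x)²)/(120LEI) = -12·(2·4·(16-4)·(16-2·4)·(4+2·16)+4²·(16-4)²)/(120·16·200000) = -117/125000 rad
Superposition: θ = Σ θ_i = -473/500000 rad ≈ -0.000946 rad

θ(4) = -473/500000 rad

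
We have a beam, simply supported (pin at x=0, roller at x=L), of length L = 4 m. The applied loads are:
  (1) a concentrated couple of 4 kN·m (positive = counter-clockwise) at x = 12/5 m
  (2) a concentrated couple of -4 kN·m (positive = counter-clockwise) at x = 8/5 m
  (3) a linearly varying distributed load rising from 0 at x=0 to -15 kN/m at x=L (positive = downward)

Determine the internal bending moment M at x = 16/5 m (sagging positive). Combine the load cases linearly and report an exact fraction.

M(16/5) = -288/25 kN·m

Load 1 — applied couple M₀=4 kN·m at a=12/5 m (b=L-a=8/5):
  M_1 = M₀x/L - M₀  [x>a] = 4·(16/5)/4 - 4 = -4/5 kN·m
Load 2 — applied couple M₀=-4 kN·m at a=8/5 m (b=L-a=12/5):
  M_2 = M₀x/L - M₀  [x>a] = (-4)·(16/5)/4 - (-4) = 4/5 kN·m
Load 3 — triangular load w₀=-15 kN/m (0→w₀ over full span):
  M_3 = w₀Lx/6 - w₀x³/(6L) = (-15)·4·(16/5)/6 - (-15)·(16/5)³/(6·4) = -288/25 kN·m
Superposition: M = Σ M_i = -288/25 kN·m ≈ -11.520000 kN·m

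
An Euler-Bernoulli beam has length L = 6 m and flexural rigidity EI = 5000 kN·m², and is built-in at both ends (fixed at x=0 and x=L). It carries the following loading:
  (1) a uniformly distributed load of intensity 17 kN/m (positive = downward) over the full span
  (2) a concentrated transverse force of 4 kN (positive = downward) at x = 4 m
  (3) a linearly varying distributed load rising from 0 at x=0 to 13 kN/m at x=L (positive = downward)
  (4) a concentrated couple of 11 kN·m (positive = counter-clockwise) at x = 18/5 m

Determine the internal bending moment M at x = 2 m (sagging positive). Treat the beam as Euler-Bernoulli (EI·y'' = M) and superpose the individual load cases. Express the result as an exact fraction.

M(2) = 16178/675 kN·m

Load 1 — uniform load w=17 kN/m over full span:
  M_1 = wLx/2 - wL²/12 - wx²/2 = 17·6·2/2 - 17·6²/12 - 17·2²/2 = 17 kN·m
Load 2 — point force P=4 kN at a=4 m (b=L-a=2):
  M_2 = Pb²(3a+b)x/L³ - Pab²/L²  [x≤a] = 4·2²·(3·4+2)·2/6³ - 4·4·2²/6² = 8/27 kN·m
Load 3 — triangular load w₀=13 kN/m (0→w₀ over full span):
  M_3 = 3w₀Lx/20 - w₀L²/30 - w₀x³/(6L) = 3·13·6·2/20 - 13·6²/30 - 13·2³/(6·6) = 221/45 kN·m
Load 4 — applied couple M₀=11 kN·m at a=18/5 m (b=L-a=12/5):
  M_4 = R_Ax - M_A  [x≤a] with R_A=66/25, M_A=88/25 = (66/25)·2 - (88/25) = 44/25 kN·m
Superposition: M = Σ M_i = 16178/675 kN·m ≈ 23.967407 kN·m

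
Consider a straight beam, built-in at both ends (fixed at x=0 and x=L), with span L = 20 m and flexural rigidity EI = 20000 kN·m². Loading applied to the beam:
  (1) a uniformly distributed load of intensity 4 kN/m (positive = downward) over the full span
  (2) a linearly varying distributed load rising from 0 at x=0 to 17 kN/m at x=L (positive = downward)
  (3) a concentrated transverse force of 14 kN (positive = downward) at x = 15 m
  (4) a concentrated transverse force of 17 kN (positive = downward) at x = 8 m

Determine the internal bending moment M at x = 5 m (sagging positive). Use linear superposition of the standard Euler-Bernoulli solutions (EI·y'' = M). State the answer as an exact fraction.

M(5) = 37469/1200 kN·m

Load 1 — uniform load w=4 kN/m over full span:
  M_1 = wLx/2 - wL²/12 - wx²/2 = 4·20·5/2 - 4·20²/12 - 4·5²/2 = 50/3 kN·m
Load 2 — triangular load w₀=17 kN/m (0→w₀ over full span):
  M_2 = 3w₀Lx/20 - w₀L²/30 - w₀x³/(6L) = 3·17·20·5/20 - 17·20²/30 - 17·5³/(6·20) = 85/8 kN·m
Load 3 — point force P=14 kN at a=15 m (b=L-a=5):
  M_3 = Pb²(3a+b)x/L³ - Pab²/L²  [x≤a] = 14·5²·(3·15+5)·5/20³ - 14·15·5²/20² = -35/16 kN·m
Load 4 — point force P=17 kN at a=8 m (b=L-a=12):
  M_4 = Pb²(3a+b)x/L³ - Pab²/L²  [x≤a] = 17·12²·(3·8+12)·5/20³ - 17·8·12²/20² = 153/25 kN·m
Superposition: M = Σ M_i = 37469/1200 kN·m ≈ 31.224167 kN·m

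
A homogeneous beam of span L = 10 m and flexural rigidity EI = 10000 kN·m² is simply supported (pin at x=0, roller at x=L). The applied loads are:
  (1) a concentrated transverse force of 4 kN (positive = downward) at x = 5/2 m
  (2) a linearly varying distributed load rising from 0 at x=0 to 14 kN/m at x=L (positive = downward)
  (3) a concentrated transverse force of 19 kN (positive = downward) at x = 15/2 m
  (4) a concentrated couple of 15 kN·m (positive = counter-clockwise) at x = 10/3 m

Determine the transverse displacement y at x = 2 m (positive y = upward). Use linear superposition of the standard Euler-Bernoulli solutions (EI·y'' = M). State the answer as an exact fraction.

y(2) = -812273/12000000 m

Load 1 — point force P=4 kN at a=5/2 m (b=L-a=15/2):
  y_1 = -Pbx(L²-b²-x²)/(6LEI)  [x≤a] = -4·(15/2)·2·(10²-(15/2)²-2²)/(6·10·10000) = -159/40000 m
Load 2 — triangular load w₀=14 kN/m (0→w₀ over full span):
  y_2 = -w₀x(7L⁴-10L²x²+3x⁴)/(360LEI) = -14·2·(7·10⁴-10·10²·2²+3·2⁴)/(360·10·10000) = -2408/46875 m
Load 3 — point force P=19 kN at a=15/2 m (b=L-a=5/2):
  y_3 = -Pbx(L²-b²-x²)/(6LEI)  [x≤a] = -19·(5/2)·2·(10²-(5/2)²-2²)/(6·10·10000) = -6821/480000 m
Load 4 — applied couple M₀=15 kN·m at a=10/3 m (b=L-a=20/3):
  y_4 = (M₀x³/(6L)+C₁x)/EI  [x≤a] with C₁=M₀(3b²-L²)/(6L)=25/3 = (15·2³/(6·10)+(25/3)·2)/10000 = 7/3750 m
Superposition: y = Σ y_i = -812273/12000000 m ≈ -0.067689 m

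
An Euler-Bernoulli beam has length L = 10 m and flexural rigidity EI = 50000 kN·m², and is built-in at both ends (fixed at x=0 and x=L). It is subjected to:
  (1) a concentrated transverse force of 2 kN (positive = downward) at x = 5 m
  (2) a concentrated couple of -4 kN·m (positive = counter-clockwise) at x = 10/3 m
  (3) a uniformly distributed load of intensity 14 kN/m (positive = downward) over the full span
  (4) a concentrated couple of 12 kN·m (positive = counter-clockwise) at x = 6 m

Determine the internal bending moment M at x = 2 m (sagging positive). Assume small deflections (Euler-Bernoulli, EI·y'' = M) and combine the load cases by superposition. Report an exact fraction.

M(2) = -4963/750 kN·m

Load 1 — point force P=2 kN at a=5 m (b=L-a=5):
  M_1 = Pb²(3a+b)x/L³ - Pab²/L²  [x≤a] = 2·5²·(3·5+5)·2/10³ - 2·5·5²/10² = -1/2 kN·m
Load 2 — applied couple M₀=-4 kN·m at a=10/3 m (b=L-a=20/3):
  M_2 = R_Ax - M_A  [x≤a] with R_A=-8/15, M_A=0 = (-8/15)·2 - 0 = -16/15 kN·m
Load 3 — uniform load w=14 kN/m over full span:
  M_3 = wLx/2 - wL²/12 - wx²/2 = 14·10·2/2 - 14·10²/12 - 14·2²/2 = -14/3 kN·m
Load 4 — applied couple M₀=12 kN·m at a=6 m (b=L-a=4):
  M_4 = R_Ax - M_A  [x≤a] with R_A=216/125, M_A=96/25 = (216/125)·2 - (96/25) = -48/125 kN·m
Superposition: M = Σ M_i = -4963/750 kN·m ≈ -6.617333 kN·m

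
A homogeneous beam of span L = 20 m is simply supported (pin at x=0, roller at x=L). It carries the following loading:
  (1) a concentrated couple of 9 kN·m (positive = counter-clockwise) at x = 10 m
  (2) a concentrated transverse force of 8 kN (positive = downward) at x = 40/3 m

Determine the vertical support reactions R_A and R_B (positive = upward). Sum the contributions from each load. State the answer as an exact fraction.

Load 1 — applied couple M₀=9 kN·m at a=10 m (b=L-a=10):
  R_A = M₀/L = 9/20 kN
  R_B = -M₀/L = -9/20 kN
Load 2 — point force P=8 kN at a=40/3 m (b=L-a=20/3):
  R_A = Pb/L = 8·(20/3)/20 = 8/3 kN
  R_B = Pa/L = 8·(40/3)/20 = 16/3 kN
Superposition: R_A = 187/60 kN, R_B = 293/60 kN

R_A = 187/60 kN, R_B = 293/60 kN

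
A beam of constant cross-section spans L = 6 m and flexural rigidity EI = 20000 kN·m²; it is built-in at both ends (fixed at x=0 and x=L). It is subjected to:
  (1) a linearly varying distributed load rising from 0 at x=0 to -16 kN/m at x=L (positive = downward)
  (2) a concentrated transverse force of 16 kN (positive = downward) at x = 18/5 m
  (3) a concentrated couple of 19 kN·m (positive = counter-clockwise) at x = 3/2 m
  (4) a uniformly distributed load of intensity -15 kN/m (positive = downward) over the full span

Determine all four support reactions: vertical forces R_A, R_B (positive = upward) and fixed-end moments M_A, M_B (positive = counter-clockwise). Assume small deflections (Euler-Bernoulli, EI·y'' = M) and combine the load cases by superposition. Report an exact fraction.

Load 1 — triangular load w₀=-16 kN/m (0→w₀ over full span):
  R_A = 3w₀L/20 = 3·(-16)·6/20 = -72/5 kN
  M_A = w₀L²/30 = (-16)·6²/30 = -96/5 kN·m
  R_B = 7w₀L/20 = 7·(-16)·6/20 = -168/5 kN
  M_B = -w₀L²/20 = -(-16)·6²/20 = 144/5 kN·m
Load 2 — point force P=16 kN at a=18/5 m (b=L-a=12/5):
  R_A = Pb²(3a+b)/L³ = 16·(12/5)²·(3·(18/5)+(12/5))/6³ = 704/125 kN
  M_A = Pab²/L² = 16·(18/5)·(12/5)²/6² = 1152/125 kN·m
  R_B = Pa²(a+3b)/L³ = 16·(18/5)²·((18/5)+3·(12/5))/6³ = 1296/125 kN
  M_B = -Pa²b/L² = -16·(18/5)²·(12/5)/6² = -1728/125 kN·m
Load 3 — applied couple M₀=19 kN·m at a=3/2 m (b=L-a=9/2):
  R_A = 6M₀ab/L³ = 6·19·(3/2)·(9/2)/6³ = 57/16 kN
  M_A = M₀b(2a-b)/L² = 19·(9/2)·(2·(3/2)-(9/2))/6² = -57/16 kN·m
  R_B = -6M₀ab/L³ = -6·19·(3/2)·(9/2)/6³ = -57/16 kN
  M_B = M₀a(2b-a)/L² = 19·(3/2)·(2·(9/2)-(3/2))/6² = 95/16 kN·m
Load 4 — uniform load w=-15 kN/m over full span:
  R_A = wL/2 = (-15)·6/2 = -45 kN
  M_A = wL²/12 = (-15)·6²/12 = -45 kN·m
  R_B = wL/2 = (-15)·6/2 = -45 kN
  M_B = -wL²/12 = -(-15)·6²/12 = 45 kN·m
Superposition: R_A = -100411/2000 kN, M_A = -117093/2000 kN·m, R_B = -143589/2000 kN, M_B = 131827/2000 kN·m

R_A = -100411/2000 kN, M_A = -117093/2000 kN·m, R_B = -143589/2000 kN, M_B = 131827/2000 kN·m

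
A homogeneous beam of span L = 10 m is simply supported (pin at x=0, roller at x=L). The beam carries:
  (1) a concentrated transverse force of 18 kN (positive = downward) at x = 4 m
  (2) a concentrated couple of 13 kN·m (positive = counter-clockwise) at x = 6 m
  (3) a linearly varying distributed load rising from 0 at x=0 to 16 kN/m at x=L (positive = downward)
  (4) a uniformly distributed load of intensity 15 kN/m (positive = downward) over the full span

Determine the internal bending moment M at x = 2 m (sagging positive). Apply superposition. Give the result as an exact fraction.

Load 1 — point force P=18 kN at a=4 m (b=L-a=6):
  M_1 = Pbx/L  [x≤a] = 18·6·2/10 = 108/5 kN·m
Load 2 — applied couple M₀=13 kN·m at a=6 m (b=L-a=4):
  M_2 = M₀x/L  [x≤a] = 13·2/10 = 13/5 kN·m
Load 3 — triangular load w₀=16 kN/m (0→w₀ over full span):
  M_3 = w₀Lx/6 - w₀x³/(6L) = 16·10·2/6 - 16·2³/(6·10) = 256/5 kN·m
Load 4 — uniform load w=15 kN/m over full span:
  M_4 = wx(L-x)/2 = 15·2·(10-2)/2 = 120 kN·m
Superposition: M = Σ M_i = 977/5 kN·m ≈ 195.400000 kN·m

M(2) = 977/5 kN·m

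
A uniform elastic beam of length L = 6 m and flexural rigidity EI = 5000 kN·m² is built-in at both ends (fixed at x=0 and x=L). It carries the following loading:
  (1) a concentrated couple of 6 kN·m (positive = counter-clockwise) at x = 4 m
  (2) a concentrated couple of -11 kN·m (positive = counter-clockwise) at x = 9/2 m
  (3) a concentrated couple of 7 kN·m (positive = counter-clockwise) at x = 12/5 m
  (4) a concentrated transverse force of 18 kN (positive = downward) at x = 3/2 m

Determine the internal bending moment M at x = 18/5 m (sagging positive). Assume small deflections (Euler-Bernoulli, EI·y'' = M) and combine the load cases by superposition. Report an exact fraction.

Load 1 — applied couple M₀=6 kN·m at a=4 m (b=L-a=2):
  M_1 = R_Ax - M_A  [x≤a] with R_A=4/3, M_A=2 = (4/3)·(18/5) - 2 = 14/5 kN·m
Load 2 — applied couple M₀=-11 kN·m at a=9/2 m (b=L-a=3/2):
  M_2 = R_Ax - M_A  [x≤a] with R_A=-33/16, M_A=-55/16 = (-33/16)·(18/5) - (-55/16) = -319/80 kN·m
Load 3 — applied couple M₀=7 kN·m at a=12/5 m (b=L-a=18/5):
  M_3 = R_Ax - M_A - M₀  [x>a] with R_A=42/25, M_A=21/25 = (42/25)·(18/5) - (21/25) - 7 = -224/125 kN·m
Load 4 — point force P=18 kN at a=3/2 m (b=L-a=9/2):
  M_4 = Pa²(a+3b)(L-x)/L³ - Pa²b/L²  [x>a] = 18·(3/2)²·((3/2)+3·(9/2))·(6-(18/5))/6³ - 18·(3/2)²·(9/2)/6² = 27/16 kN·m
Superposition: M = Σ M_i = -323/250 kN·m ≈ -1.292000 kN·m

M(18/5) = -323/250 kN·m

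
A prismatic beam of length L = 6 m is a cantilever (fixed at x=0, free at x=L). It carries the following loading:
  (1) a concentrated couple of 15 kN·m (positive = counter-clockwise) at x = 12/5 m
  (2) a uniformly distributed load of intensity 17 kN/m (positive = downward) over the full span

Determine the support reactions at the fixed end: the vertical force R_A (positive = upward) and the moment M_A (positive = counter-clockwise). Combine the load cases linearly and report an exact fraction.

Load 1 — applied couple M₀=15 kN·m at a=12/5 m (b=L-a=18/5):
  R_A = 0 kN
  M_A = -M₀ = -15 kN·m
Load 2 — uniform load w=17 kN/m over full span:
  R_A = wL = 17·6 = 102 kN
  M_A = wL²/2 = 17·6²/2 = 306 kN·m
Superposition: R_A = 102 kN, M_A = 291 kN·m

R_A = 102 kN, M_A = 291 kN·m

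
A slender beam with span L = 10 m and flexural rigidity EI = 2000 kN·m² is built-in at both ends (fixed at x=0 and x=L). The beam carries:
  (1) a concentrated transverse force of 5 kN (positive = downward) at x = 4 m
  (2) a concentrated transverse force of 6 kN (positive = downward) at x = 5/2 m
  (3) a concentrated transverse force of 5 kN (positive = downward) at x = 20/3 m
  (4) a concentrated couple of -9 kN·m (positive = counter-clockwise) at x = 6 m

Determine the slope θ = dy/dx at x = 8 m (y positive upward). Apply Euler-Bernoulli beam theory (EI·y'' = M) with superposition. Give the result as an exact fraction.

Load 1 — point force P=5 kN at a=4 m (b=L-a=6):
  θ_1 = Pa²(L-x)(2bL-(3b+a)(L-x))/(2L³EI)  [x>a] = 5·4²·(10-8)·(2·6·10-(3·6+4)·(10-8))/(2·10³·2000) = 19/6250 rad
Load 2 — point force P=6 kN at a=5/2 m (b=L-a=15/2):
  θ_2 = Pa²(L-x)(2bL-(3b+a)(L-x))/(2L³EI)  [x>a] = 6·(5/2)²·(10-8)·(2·(15/2)·10-(3·(15/2)+(5/2))·(10-8))/(2·10³·2000) = 3/1600 rad
Load 3 — point force P=5 kN at a=20/3 m (b=L-a=10/3):
  θ_3 = Pa²(L-x)(2bL-(3b+a)(L-x))/(2L³EI)  [x>a] = 5·(20/3)²·(10-8)·(2·(10/3)·10-(3·(10/3)+(20/3))·(10-8))/(2·10³·2000) = 1/270 rad
Load 4 — applied couple M₀=-9 kN·m at a=6 m (b=L-a=4):
  θ_4 = (R_Ax²/2 - M_Ax - M₀(x-a))/EI  [x>a] with R_A=-162/125, M_A=-72/25 = ((-162/125)·8²/2 - (-72/25)·8 - (-9)·(8-6))/2000 = -27/125000 rad
Superposition: θ = Σ θ_i = 226873/27000000 rad ≈ 0.008403 rad

θ(8) = 226873/27000000 rad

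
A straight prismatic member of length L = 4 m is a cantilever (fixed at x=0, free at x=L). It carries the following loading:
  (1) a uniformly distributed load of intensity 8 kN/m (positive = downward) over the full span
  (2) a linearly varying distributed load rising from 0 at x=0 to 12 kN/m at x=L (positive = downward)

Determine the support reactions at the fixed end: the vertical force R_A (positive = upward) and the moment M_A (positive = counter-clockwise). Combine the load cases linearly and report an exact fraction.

R_A = 56 kN, M_A = 128 kN·m

Load 1 — uniform load w=8 kN/m over full span:
  R_A = wL = 8·4 = 32 kN
  M_A = wL²/2 = 8·4²/2 = 64 kN·m
Load 2 — triangular load w₀=12 kN/m (0→w₀ over full span):
  R_A = w₀L/2 = 12·4/2 = 24 kN
  M_A = w₀L²/3 = 12·4²/3 = 64 kN·m
Superposition: R_A = 56 kN, M_A = 128 kN·m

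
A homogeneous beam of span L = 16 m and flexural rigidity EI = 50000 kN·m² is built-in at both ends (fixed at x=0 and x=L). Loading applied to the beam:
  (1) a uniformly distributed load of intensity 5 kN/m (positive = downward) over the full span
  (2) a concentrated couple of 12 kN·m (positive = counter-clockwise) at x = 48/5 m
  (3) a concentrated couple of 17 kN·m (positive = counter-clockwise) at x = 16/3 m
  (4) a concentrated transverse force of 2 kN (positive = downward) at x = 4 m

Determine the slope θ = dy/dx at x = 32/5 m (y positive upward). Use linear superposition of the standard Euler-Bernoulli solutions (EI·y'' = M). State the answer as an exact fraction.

Load 1 — uniform load w=5 kN/m over full span:
  θ_1 = -wx(L-x)(L-2x)/(12EI) = -5·(32/5)·(16-(32/5))·(16-2·(32/5))/(12·50000) = -128/78125 rad
Load 2 — applied couple M₀=12 kN·m at a=48/5 m (b=L-a=32/5):
  θ_2 = (R_Ax²/2 - M_Ax)/EI  [x≤a] with R_A=27/25, M_A=96/25 = ((27/25)·(32/5)²/2 - (96/25)·(32/5))/50000 = -96/1953125 rad
Load 3 — applied couple M₀=17 kN·m at a=16/3 m (b=L-a=32/3):
  θ_3 = (R_Ax²/2 - M_Ax - M₀(x-a))/EI  [x>a] with R_A=17/12, M_A=0 = ((17/12)·(32/5)²/2 - 0·(32/5) - 17·((32/5)-(16/3)))/50000 = 17/78125 rad
Load 4 — point force P=2 kN at a=4 m (b=L-a=12):
  θ_4 = Pa²(L-x)(2bL-(3b+a)(L-x))/(2L³EI)  [x>a] = 2·4²·(16-(32/5))·(2·12·16-(3·12+4)·(16-(32/5)))/(2·16³·50000) = 0 rad
Superposition: θ = Σ θ_i = -2871/1953125 rad ≈ -0.001470 rad

θ(32/5) = -2871/1953125 rad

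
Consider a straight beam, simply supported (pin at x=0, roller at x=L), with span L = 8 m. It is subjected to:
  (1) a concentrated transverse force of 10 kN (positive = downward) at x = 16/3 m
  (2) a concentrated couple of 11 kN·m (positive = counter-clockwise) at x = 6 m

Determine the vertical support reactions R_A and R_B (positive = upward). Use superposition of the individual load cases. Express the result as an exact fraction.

Load 1 — point force P=10 kN at a=16/3 m (b=L-a=8/3):
  R_A = Pb/L = 10·(8/3)/8 = 10/3 kN
  R_B = Pa/L = 10·(16/3)/8 = 20/3 kN
Load 2 — applied couple M₀=11 kN·m at a=6 m (b=L-a=2):
  R_A = M₀/L = 11/8 kN
  R_B = -M₀/L = -11/8 kN
Superposition: R_A = 113/24 kN, R_B = 127/24 kN

R_A = 113/24 kN, R_B = 127/24 kN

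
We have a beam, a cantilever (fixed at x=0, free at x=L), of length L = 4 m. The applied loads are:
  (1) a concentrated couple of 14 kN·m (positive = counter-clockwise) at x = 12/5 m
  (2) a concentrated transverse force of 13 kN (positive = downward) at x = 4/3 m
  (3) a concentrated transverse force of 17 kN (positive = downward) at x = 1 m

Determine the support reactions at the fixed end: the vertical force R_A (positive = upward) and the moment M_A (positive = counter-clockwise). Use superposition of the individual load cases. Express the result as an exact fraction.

Load 1 — applied couple M₀=14 kN·m at a=12/5 m (b=L-a=8/5):
  R_A = 0 kN
  M_A = -M₀ = -14 kN·m
Load 2 — point force P=13 kN at a=4/3 m (b=L-a=8/3):
  R_A = P = 13 kN
  M_A = Pa = 13·(4/3) = 52/3 kN·m
Load 3 — point force P=17 kN at a=1 m (b=L-a=3):
  R_A = P = 17 kN
  M_A = Pa = 17·1 = 17 kN·m
Superposition: R_A = 30 kN, M_A = 61/3 kN·m

R_A = 30 kN, M_A = 61/3 kN·m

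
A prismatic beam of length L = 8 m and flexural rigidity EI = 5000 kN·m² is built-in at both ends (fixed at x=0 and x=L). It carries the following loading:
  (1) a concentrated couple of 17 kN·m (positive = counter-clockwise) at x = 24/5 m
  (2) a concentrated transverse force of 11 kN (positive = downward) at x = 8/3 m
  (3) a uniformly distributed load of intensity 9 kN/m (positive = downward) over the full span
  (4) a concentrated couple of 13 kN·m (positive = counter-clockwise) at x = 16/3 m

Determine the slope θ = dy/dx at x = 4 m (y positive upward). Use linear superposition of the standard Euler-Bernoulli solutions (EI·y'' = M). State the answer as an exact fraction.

θ(4) = 1009/843750 rad

Load 1 — applied couple M₀=17 kN·m at a=24/5 m (b=L-a=16/5):
  θ_1 = (R_Ax²/2 - M_Ax)/EI  [x≤a] with R_A=153/50, M_A=136/25 = ((153/50)·4²/2 - (136/25)·4)/5000 = 17/31250 rad
Load 2 — point force P=11 kN at a=8/3 m (b=L-a=16/3):
  θ_2 = Pa²(L-x)(2bL-(3b+a)(L-x))/(2L³EI)  [x>a] = 11·(8/3)²·(8-4)·(2·(16/3)·8-(3·(16/3)+(8/3))·(8-4))/(2·8³·5000) = 11/16875 rad
Load 3 — uniform load w=9 kN/m over full span:
  θ_3 = -wx(L-x)(L-2x)/(12EI) = -9·4·(8-4)·(8-2·4)/(12·5000) = 0 rad
Load 4 — applied couple M₀=13 kN·m at a=16/3 m (b=L-a=8/3):
  θ_4 = (R_Ax²/2 - M_Ax)/EI  [x≤a] with R_A=13/6, M_A=13/3 = ((13/6)·4²/2 - (13/3)·4)/5000 = 0 rad
Superposition: θ = Σ θ_i = 1009/843750 rad ≈ 0.001196 rad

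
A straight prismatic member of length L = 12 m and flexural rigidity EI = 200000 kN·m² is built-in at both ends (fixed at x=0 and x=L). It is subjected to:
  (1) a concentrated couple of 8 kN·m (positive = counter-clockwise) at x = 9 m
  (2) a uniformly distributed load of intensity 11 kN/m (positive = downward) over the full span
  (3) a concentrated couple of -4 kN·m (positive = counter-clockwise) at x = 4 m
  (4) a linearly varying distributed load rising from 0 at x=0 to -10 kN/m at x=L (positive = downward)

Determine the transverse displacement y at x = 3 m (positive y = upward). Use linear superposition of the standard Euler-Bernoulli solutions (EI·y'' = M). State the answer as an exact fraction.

Load 1 — applied couple M₀=8 kN·m at a=9 m (b=L-a=3):
  y_1 = (R_Ax³/6 - M_Ax²/2)/EI  [x≤a] with R_A=3/4, M_A=5/2 = ((3/4)·3³/6 - (5/2)·3²/2)/200000 = -63/1600000 m
Load 2 — uniform load w=11 kN/m over full span:
  y_2 = -wx²(L-x)²/(24EI) = -11·3²·(12-3)²/(24·200000) = -2673/1600000 m
Load 3 — applied couple M₀=-4 kN·m at a=4 m (b=L-a=8):
  y_3 = (R_Ax³/6 - M_Ax²/2)/EI  [x≤a] with R_A=-4/9, M_A=0 = ((-4/9)·3³/6 - 0·3²/2)/200000 = -1/100000 m
Load 4 — triangular load w₀=-10 kN/m (0→w₀ over full span):
  y_4 = -w₀x²(L-x)²(x+2L)/(120LEI) = -(-10)·3²·(12-3)²·(3+2·12)/(120·12·200000) = 2187/3200000 m
Superposition: y = Σ y_i = -3317/3200000 m ≈ -0.001037 m

y(3) = -3317/3200000 m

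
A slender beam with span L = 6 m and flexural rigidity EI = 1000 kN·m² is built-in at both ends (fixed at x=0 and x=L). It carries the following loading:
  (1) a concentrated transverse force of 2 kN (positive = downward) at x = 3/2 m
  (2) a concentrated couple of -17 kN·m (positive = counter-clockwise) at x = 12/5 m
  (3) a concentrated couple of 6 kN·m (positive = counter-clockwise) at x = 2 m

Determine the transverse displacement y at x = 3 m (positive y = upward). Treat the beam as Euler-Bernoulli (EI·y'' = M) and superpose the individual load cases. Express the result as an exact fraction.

y(3) = -849/200000 m

Load 1 — point force P=2 kN at a=3/2 m (b=L-a=9/2):
  y_1 = -Pa²(L-x)²(3bL-(3b+a)(L-x))/(6L³EI)  [x>a] = -2·(3/2)²·(6-3)²·(3·(9/2)·6-(3·(9/2)+(3/2))·(6-3))/(6·6³·1000) = -9/8000 m
Load 2 — applied couple M₀=-17 kN·m at a=12/5 m (b=L-a=18/5):
  y_2 = (R_Ax³/6 - M_Ax²/2 - M₀(x-a)²/2)/EI  [x>a] with R_A=-102/25, M_A=-51/25 = ((-102/25)·3³/6 - (-51/25)·3²/2 - (-17)·(3-(12/5))²/2)/1000 = -153/25000 m
Load 3 — applied couple M₀=6 kN·m at a=2 m (b=L-a=4):
  y_3 = (R_Ax³/6 - M_Ax²/2 - M₀(x-a)²/2)/EI  [x>a] with R_A=4/3, M_A=0 = ((4/3)·3³/6 - 0·3²/2 - 6·(3-2)²/2)/1000 = 3/1000 m
Superposition: y = Σ y_i = -849/200000 m ≈ -0.004245 m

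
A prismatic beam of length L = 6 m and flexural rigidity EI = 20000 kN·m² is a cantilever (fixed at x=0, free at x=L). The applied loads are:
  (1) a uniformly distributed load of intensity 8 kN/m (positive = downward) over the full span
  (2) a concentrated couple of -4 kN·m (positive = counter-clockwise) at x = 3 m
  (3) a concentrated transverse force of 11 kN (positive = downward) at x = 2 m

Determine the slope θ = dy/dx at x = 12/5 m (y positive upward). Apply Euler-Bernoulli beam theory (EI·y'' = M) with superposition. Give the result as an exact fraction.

Load 1 — uniform load w=8 kN/m over full span:
  θ_1 = -wx(x²-3Lx+3L²)/(6EI) = -8·(12/5)·((12/5)²-3·6·(12/5)+3·6²)/(6·20000) = -882/78125 rad
Load 2 — applied couple M₀=-4 kN·m at a=3 m (b=L-a=3):
  θ_2 = M₀x/EI  [x≤a] = (-4)·(12/5)/20000 = -3/6250 rad
Load 3 — point force P=11 kN at a=2 m (b=L-a=4):
  θ_3 = -Pa²/(2EI)  [x>a] = -11·2²/(2·20000) = -11/10000 rad
Superposition: θ = Σ θ_i = -16087/1250000 rad ≈ -0.012870 rad

θ(12/5) = -16087/1250000 rad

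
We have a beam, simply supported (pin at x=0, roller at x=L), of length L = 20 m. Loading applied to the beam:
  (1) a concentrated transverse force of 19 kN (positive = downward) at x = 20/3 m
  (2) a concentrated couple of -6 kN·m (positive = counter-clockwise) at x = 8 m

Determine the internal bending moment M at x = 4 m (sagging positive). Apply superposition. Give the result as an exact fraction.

M(4) = 742/15 kN·m

Load 1 — point force P=19 kN at a=20/3 m (b=L-a=40/3):
  M_1 = Pbx/L  [x≤a] = 19·(40/3)·4/20 = 152/3 kN·m
Load 2 — applied couple M₀=-6 kN·m at a=8 m (b=L-a=12):
  M_2 = M₀x/L  [x≤a] = (-6)·4/20 = -6/5 kN·m
Superposition: M = Σ M_i = 742/15 kN·m ≈ 49.466667 kN·m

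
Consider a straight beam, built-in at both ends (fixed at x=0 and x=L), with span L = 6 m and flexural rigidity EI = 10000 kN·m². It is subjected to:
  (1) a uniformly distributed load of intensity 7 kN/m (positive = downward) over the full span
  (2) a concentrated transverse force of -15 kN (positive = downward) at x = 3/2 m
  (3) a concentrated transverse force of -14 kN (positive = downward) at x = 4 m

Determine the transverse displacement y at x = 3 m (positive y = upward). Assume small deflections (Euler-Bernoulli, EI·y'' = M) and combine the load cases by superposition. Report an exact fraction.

Load 1 — uniform load w=7 kN/m over full span:
  y_1 = -wx²(L-x)²/(24EI) = -7·3²·(6-3)²/(24·10000) = -189/80000 m
Load 2 — point force P=-15 kN at a=3/2 m (b=L-a=9/2):
  y_2 = -Pa²(L-x)²(3bL-(3b+a)(L-x))/(6L³EI)  [x>a] = -(-15)·(3/2)²·(6-3)²·(3·(9/2)·6-(3·(9/2)+(3/2))·(6-3))/(6·6³·10000) = 27/32000 m
Load 3 — point force P=-14 kN at a=4 m (b=L-a=2):
  y_3 = -Pb²x²(3aL-(3a+b)x)/(6L³EI)  [x≤a] = -(-14)·2²·3²·(3·4·6-(3·4+2)·3)/(6·6³·10000) = 7/6000 m
Superposition: y = Σ y_i = -169/480000 m ≈ -0.000352 m

y(3) = -169/480000 m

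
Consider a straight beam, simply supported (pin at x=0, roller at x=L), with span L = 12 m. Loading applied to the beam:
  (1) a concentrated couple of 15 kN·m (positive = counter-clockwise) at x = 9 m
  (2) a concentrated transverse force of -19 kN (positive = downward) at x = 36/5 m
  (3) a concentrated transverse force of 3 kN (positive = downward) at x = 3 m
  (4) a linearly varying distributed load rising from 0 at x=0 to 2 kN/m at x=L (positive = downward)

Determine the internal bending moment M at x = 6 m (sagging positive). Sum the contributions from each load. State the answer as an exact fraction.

M(6) = -78/5 kN·m

Load 1 — applied couple M₀=15 kN·m at a=9 m (b=L-a=3):
  M_1 = M₀x/L  [x≤a] = 15·6/12 = 15/2 kN·m
Load 2 — point force P=-19 kN at a=36/5 m (b=L-a=24/5):
  M_2 = Pbx/L  [x≤a] = (-19)·(24/5)·6/12 = -228/5 kN·m
Load 3 — point force P=3 kN at a=3 m (b=L-a=9):
  M_3 = Pa(L-x)/L  [x>a] = 3·3·(12-6)/12 = 9/2 kN·m
Load 4 — triangular load w₀=2 kN/m (0→w₀ over full span):
  M_4 = w₀Lx/6 - w₀x³/(6L) = 2·12·6/6 - 2·6³/(6·12) = 18 kN·m
Superposition: M = Σ M_i = -78/5 kN·m ≈ -15.600000 kN·m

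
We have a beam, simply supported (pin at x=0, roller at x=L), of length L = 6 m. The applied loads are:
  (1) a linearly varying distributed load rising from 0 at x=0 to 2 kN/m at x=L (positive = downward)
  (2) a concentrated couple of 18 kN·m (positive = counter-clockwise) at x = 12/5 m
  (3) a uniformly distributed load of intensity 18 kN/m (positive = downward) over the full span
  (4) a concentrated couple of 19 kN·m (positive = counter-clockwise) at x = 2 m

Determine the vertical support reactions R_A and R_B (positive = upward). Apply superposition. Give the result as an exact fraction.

Load 1 — triangular load w₀=2 kN/m (0→w₀ over full span):
  R_A = w₀L/6 = 2·6/6 = 2 kN
  R_B = w₀L/3 = 2·6/3 = 4 kN
Load 2 — applied couple M₀=18 kN·m at a=12/5 m (b=L-a=18/5):
  R_A = M₀/L = 18/6 = 3 kN
  R_B = -M₀/L = -18/6 = -3 kN
Load 3 — uniform load w=18 kN/m over full span:
  R_A = wL/2 = 18·6/2 = 54 kN
  R_B = wL/2 = 18·6/2 = 54 kN
Load 4 — applied couple M₀=19 kN·m at a=2 m (b=L-a=4):
  R_A = M₀/L = 19/6 kN
  R_B = -M₀/L = -19/6 kN
Superposition: R_A = 373/6 kN, R_B = 311/6 kN

R_A = 373/6 kN, R_B = 311/6 kN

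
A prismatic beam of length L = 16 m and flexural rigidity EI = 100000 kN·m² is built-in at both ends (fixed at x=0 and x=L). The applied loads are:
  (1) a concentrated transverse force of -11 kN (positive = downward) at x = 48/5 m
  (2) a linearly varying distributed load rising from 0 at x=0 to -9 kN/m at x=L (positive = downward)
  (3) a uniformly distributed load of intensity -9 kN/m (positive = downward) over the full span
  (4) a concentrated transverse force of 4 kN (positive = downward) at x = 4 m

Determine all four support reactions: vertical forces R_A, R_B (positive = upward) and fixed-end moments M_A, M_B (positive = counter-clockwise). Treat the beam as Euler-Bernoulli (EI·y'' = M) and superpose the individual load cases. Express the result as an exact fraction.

R_A = -94097/1000 kN, M_A = -34587/125 kN·m, R_B = -128903/1000 kN, M_B = 41193/125 kN·m

Load 1 — point force P=-11 kN at a=48/5 m (b=L-a=32/5):
  R_A = Pb²(3a+b)/L³ = (-11)·(32/5)²·(3·(48/5)+(32/5))/16³ = -484/125 kN
  M_A = Pab²/L² = (-11)·(48/5)·(32/5)²/16² = -2112/125 kN·m
  R_B = Pa²(a+3b)/L³ = (-11)·(48/5)²·((48/5)+3·(32/5))/16³ = -891/125 kN
  M_B = -Pa²b/L² = -(-11)·(48/5)²·(32/5)/16² = 3168/125 kN·m
Load 2 — triangular load w₀=-9 kN/m (0→w₀ over full span):
  R_A = 3w₀L/20 = 3·(-9)·16/20 = -108/5 kN
  M_A = w₀L²/30 = (-9)·16²/30 = -384/5 kN·m
  R_B = 7w₀L/20 = 7·(-9)·16/20 = -252/5 kN
  M_B = -w₀L²/20 = -(-9)·16²/20 = 576/5 kN·m
Load 3 — uniform load w=-9 kN/m over full span:
  R_A = wL/2 = (-9)·16/2 = -72 kN
  M_A = wL²/12 = (-9)·16²/12 = -192 kN·m
  R_B = wL/2 = (-9)·16/2 = -72 kN
  M_B = -wL²/12 = -(-9)·16²/12 = 192 kN·m
Load 4 — point force P=4 kN at a=4 m (b=L-a=12):
  R_A = Pb²(3a+b)/L³ = 4·12²·(3·4+12)/16³ = 27/8 kN
  M_A = Pab²/L² = 4·4·12²/16² = 9 kN·m
  R_B = Pa²(a+3b)/L³ = 4·4²·(4+3·12)/16³ = 5/8 kN
  M_B = -Pa²b/L² = -4·4²·12/16² = -3 kN·m
Superposition: R_A = -94097/1000 kN, M_A = -34587/125 kN·m, R_B = -128903/1000 kN, M_B = 41193/125 kN·m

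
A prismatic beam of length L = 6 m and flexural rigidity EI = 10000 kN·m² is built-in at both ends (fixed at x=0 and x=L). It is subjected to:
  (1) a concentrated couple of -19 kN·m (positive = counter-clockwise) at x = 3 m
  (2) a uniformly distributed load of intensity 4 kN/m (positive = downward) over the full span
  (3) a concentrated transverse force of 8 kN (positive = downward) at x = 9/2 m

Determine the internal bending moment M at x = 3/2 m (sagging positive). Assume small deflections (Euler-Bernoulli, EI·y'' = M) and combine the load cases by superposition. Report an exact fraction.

Load 1 — applied couple M₀=-19 kN·m at a=3 m (b=L-a=3):
  M_1 = R_Ax - M_A  [x≤a] with R_A=-19/4, M_A=-19/4 = (-19/4)·(3/2) - (-19/4) = -19/8 kN·m
Load 2 — uniform load w=4 kN/m over full span:
  M_2 = wLx/2 - wL²/12 - wx²/2 = 4·6·(3/2)/2 - 4·6²/12 - 4·(3/2)²/2 = 3/2 kN·m
Load 3 — point force P=8 kN at a=9/2 m (b=L-a=3/2):
  M_3 = Pb²(3a+b)x/L³ - Pab²/L²  [x≤a] = 8·(3/2)²·(3·(9/2)+(3/2))·(3/2)/6³ - 8·(9/2)·(3/2)²/6² = -3/8 kN·m
Superposition: M = Σ M_i = -5/4 kN·m ≈ -1.250000 kN·m

M(3/2) = -5/4 kN·m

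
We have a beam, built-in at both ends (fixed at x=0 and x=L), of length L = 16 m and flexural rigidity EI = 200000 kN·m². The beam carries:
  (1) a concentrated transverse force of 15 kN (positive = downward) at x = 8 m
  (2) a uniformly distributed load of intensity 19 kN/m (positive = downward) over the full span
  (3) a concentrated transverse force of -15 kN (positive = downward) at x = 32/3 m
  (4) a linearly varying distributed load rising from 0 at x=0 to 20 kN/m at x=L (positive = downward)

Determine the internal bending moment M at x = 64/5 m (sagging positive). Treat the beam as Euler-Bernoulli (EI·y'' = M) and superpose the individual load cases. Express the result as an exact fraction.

Load 1 — point force P=15 kN at a=8 m (b=L-a=8):
  M_1 = Pa²(a+3b)(L-x)/L³ - Pa²b/L²  [x>a] = 15·8²·(8+3·8)·(16-(64/5))/16³ - 15·8²·8/16² = -6 kN·m
Load 2 — uniform load w=19 kN/m over full span:
  M_2 = wLx/2 - wL²/12 - wx²/2 = 19·16·(64/5)/2 - 19·16²/12 - 19·(64/5)²/2 = -1216/75 kN·m
Load 3 — point force P=-15 kN at a=32/3 m (b=L-a=16/3):
  M_3 = Pa²(a+3b)(L-x)/L³ - Pa²b/L²  [x>a] = (-15)·(32/3)²·((32/3)+3·(16/3))·(16-(64/5))/16³ - (-15)·(32/3)²·(16/3)/16² = 0 kN·m
Load 4 — triangular load w₀=20 kN/m (0→w₀ over full span):
  M_4 = 3w₀Lx/20 - w₀L²/30 - w₀x³/(6L) = 3·20·16·(64/5)/20 - 20·16²/30 - 20·(64/5)³/(6·16) = 512/75 kN·m
Superposition: M = Σ M_i = -1154/75 kN·m ≈ -15.386667 kN·m

M(64/5) = -1154/75 kN·m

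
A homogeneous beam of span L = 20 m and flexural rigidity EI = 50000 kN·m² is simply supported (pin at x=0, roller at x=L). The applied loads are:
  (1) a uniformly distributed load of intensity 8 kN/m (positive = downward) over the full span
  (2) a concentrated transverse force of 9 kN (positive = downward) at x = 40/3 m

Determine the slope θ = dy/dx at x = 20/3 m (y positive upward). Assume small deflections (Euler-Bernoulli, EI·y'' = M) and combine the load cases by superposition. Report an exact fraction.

θ(20/3) = -113/4050 rad

Load 1 — uniform load w=8 kN/m over full span:
  θ_1 = -w(L³-6Lx²+4x³)/(24EI) = -8·(20³-6·20·(20/3)²+4·(20/3)³)/(24·50000) = -52/2025 rad
Load 2 — point force P=9 kN at a=40/3 m (b=L-a=20/3):
  θ_2 = -Pb(L²-b²-3x²)/(6LEI)  [x≤a] = -9·(20/3)·(20²-(20/3)²-3·(20/3)²)/(6·20·50000) = -1/450 rad
Superposition: θ = Σ θ_i = -113/4050 rad ≈ -0.027901 rad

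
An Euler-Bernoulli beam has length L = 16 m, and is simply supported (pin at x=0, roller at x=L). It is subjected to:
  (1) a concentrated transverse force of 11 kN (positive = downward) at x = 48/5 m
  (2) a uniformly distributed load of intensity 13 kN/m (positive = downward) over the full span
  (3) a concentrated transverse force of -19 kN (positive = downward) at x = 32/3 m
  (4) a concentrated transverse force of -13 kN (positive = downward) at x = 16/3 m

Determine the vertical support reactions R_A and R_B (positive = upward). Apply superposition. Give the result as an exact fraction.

R_A = 467/5 kN, R_B = 468/5 kN

Load 1 — point force P=11 kN at a=48/5 m (b=L-a=32/5):
  R_A = Pb/L = 11·(32/5)/16 = 22/5 kN
  R_B = Pa/L = 11·(48/5)/16 = 33/5 kN
Load 2 — uniform load w=13 kN/m over full span:
  R_A = wL/2 = 13·16/2 = 104 kN
  R_B = wL/2 = 13·16/2 = 104 kN
Load 3 — point force P=-19 kN at a=32/3 m (b=L-a=16/3):
  R_A = Pb/L = (-19)·(16/3)/16 = -19/3 kN
  R_B = Pa/L = (-19)·(32/3)/16 = -38/3 kN
Load 4 — point force P=-13 kN at a=16/3 m (b=L-a=32/3):
  R_A = Pb/L = (-13)·(32/3)/16 = -26/3 kN
  R_B = Pa/L = (-13)·(16/3)/16 = -13/3 kN
Superposition: R_A = 467/5 kN, R_B = 468/5 kN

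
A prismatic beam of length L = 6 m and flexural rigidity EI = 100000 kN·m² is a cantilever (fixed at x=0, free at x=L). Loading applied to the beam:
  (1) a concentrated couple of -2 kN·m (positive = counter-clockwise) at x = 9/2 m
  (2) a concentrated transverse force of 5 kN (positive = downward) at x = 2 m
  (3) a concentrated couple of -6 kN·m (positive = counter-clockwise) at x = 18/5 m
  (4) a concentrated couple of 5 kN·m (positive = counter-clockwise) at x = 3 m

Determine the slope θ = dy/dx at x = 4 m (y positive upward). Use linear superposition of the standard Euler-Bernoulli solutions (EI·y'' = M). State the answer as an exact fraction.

Load 1 — applied couple M₀=-2 kN·m at a=9/2 m (b=L-a=3/2):
  θ_1 = M₀x/EI  [x≤a] = (-2)·4/100000 = -1/12500 rad
Load 2 — point force P=5 kN at a=2 m (b=L-a=4):
  θ_2 = -Pa²/(2EI)  [x>a] = -5·2²/(2·100000) = -1/10000 rad
Load 3 — applied couple M₀=-6 kN·m at a=18/5 m (b=L-a=12/5):
  θ_3 = M₀a/EI  [x>a] = (-6)·(18/5)/100000 = -27/125000 rad
Load 4 — applied couple M₀=5 kN·m at a=3 m (b=L-a=3):
  θ_4 = M₀a/EI  [x>a] = 5·3/100000 = 3/20000 rad
Superposition: θ = Σ θ_i = -123/500000 rad ≈ -0.000246 rad

θ(4) = -123/500000 rad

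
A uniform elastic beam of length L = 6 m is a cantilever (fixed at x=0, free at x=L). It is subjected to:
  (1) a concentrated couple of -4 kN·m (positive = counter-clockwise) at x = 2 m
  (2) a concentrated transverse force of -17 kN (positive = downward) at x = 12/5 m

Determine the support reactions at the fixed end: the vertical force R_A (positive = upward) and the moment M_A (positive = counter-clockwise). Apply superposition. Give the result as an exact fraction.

Load 1 — applied couple M₀=-4 kN·m at a=2 m (b=L-a=4):
  R_A = 0 kN
  M_A = -M₀ = -(-4) = 4 kN·m
Load 2 — point force P=-17 kN at a=12/5 m (b=L-a=18/5):
  R_A = P = (-17) = -17 kN
  M_A = Pa = (-17)·(12/5) = -204/5 kN·m
Superposition: R_A = -17 kN, M_A = -184/5 kN·m

R_A = -17 kN, M_A = -184/5 kN·m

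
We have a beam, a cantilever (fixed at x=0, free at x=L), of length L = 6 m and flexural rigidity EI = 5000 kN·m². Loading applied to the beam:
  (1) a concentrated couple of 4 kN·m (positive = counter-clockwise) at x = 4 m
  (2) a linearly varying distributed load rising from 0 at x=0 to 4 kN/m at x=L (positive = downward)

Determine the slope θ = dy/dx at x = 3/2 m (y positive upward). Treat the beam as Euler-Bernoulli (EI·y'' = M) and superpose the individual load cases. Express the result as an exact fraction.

θ(3/2) = -3369/320000 rad

Load 1 — applied couple M₀=4 kN·m at a=4 m (b=L-a=2):
  θ_1 = M₀x/EI  [x≤a] = 4·(3/2)/5000 = 3/2500 rad
Load 2 — triangular load w₀=4 kN/m (0→w₀ over full span):
  θ_2 = (w₀Lx²/4-w₀L²x/3-w₀x⁴/(24L))/EI = (4·6·(3/2)²/4-4·6²·(3/2)/3-4·(3/2)⁴/(24·6))/5000 = -3753/320000 rad
Superposition: θ = Σ θ_i = -3369/320000 rad ≈ -0.010528 rad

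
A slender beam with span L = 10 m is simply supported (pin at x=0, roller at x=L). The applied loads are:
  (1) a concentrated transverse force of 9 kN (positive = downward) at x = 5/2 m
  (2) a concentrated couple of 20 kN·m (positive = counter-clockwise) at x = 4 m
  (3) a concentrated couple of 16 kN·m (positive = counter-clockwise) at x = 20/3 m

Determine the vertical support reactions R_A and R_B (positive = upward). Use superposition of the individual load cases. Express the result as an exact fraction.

R_A = 207/20 kN, R_B = -27/20 kN

Load 1 — point force P=9 kN at a=5/2 m (b=L-a=15/2):
  R_A = Pb/L = 9·(15/2)/10 = 27/4 kN
  R_B = Pa/L = 9·(5/2)/10 = 9/4 kN
Load 2 — applied couple M₀=20 kN·m at a=4 m (b=L-a=6):
  R_A = M₀/L = 20/10 = 2 kN
  R_B = -M₀/L = -20/10 = -2 kN
Load 3 — applied couple M₀=16 kN·m at a=20/3 m (b=L-a=10/3):
  R_A = M₀/L = 16/10 = 8/5 kN
  R_B = -M₀/L = -16/10 = -8/5 kN
Superposition: R_A = 207/20 kN, R_B = -27/20 kN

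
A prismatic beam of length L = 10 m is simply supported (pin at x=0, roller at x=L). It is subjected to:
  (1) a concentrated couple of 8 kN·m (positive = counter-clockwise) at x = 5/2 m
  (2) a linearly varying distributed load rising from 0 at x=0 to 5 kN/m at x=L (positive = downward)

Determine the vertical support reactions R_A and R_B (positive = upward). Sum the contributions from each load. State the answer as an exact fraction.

Load 1 — applied couple M₀=8 kN·m at a=5/2 m (b=L-a=15/2):
  R_A = M₀/L = 8/10 = 4/5 kN
  R_B = -M₀/L = -8/10 = -4/5 kN
Load 2 — triangular load w₀=5 kN/m (0→w₀ over full span):
  R_A = w₀L/6 = 5·10/6 = 25/3 kN
  R_B = w₀L/3 = 5·10/3 = 50/3 kN
Superposition: R_A = 137/15 kN, R_B = 238/15 kN

R_A = 137/15 kN, R_B = 238/15 kN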